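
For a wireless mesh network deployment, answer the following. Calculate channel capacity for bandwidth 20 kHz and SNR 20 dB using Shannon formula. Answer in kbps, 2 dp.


Given: B = 20 kHz, SNR = 20 dB
SNR linear = 10^(20/10) = 100
1 + SNR = 101
log2(101) = 6.6582114828
C = 20 * 1000 * 6.6582114828 = 133164.2297 bps
C = 133.164230 kbps -> 133.16 kbps (2 dp)

133.16


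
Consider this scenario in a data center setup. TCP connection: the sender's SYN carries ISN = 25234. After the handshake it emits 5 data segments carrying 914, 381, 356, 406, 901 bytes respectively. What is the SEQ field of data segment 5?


The SYN occupies sequence number ISN = 25234, so the first data byte is ISN + 1 = 25235.
SEQ of data segment i = (ISN + 1) + sum of payload sizes of segments 1..i-1.
Segment 1: SEQ = 25235, payload = 914 bytes
Segment 2: SEQ = 26149, payload = 381 bytes
Segment 3: SEQ = 26530, payload = 356 bytes
Segment 4: SEQ = 26886, payload = 406 bytes
Segment 5: SEQ = 27292, payload = 901 bytes
SEQ of segment 5 = 25235 + 914 + 381 + 356 + 406 = 27292

27292


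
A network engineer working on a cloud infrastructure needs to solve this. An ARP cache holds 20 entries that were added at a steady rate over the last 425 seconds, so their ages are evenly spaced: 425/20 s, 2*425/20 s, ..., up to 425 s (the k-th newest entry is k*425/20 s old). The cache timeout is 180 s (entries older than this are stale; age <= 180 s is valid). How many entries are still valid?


Ages are k * 425/20 s for k = 1..20 (spacing = 21.2500 s).
Entry k is valid iff k * 425/20 <= 180 iff k <= 20 * 180 / 425 = 8.4706
n_valid = floor(8.4706) = 8
(n_stale = 20 - 8 = 12)

8


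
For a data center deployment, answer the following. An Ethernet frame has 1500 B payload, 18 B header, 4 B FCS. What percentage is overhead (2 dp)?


Given: payload = 1500 B, header = 18 B, trailer = 4 B
Overhead bytes = header + trailer = 18 + 4 = 22
Total frame = payload + overhead = 1500 + 22 = 1522
Overhead % = 22 / 1522 * 100 = 1.4455% -> 1.45% (2 dp)

1.45


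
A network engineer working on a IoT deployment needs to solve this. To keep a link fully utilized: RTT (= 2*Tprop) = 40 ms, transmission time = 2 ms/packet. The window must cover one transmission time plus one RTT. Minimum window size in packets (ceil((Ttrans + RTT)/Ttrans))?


Given: Ttrans = 2 ms, RTT = 40 ms (= 2 * Tprop, Tprop = 20 ms)
Time until first ACK returns = Ttrans + RTT = 2 + 40 = 42 ms
Need W * Ttrans >= Ttrans + RTT  ->  W >= (Ttrans + RTT) / Ttrans
(Ttrans + RTT) / Ttrans = 42 / 2 = 21
W_min = ceil(21) = 21

21


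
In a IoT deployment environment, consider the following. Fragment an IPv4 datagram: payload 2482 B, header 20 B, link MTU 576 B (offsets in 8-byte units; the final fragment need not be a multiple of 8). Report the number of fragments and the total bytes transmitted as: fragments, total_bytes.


Max data per non-final fragment = floor((MTU - header)/8)*8 = floor((576 - 20)/8)*8 = floor(556/8)*8 = 552 B
Final fragment needs no 8-byte alignment: it can carry up to MTU - header = 556 B
Non-final fragments needed = ceil((payload - 556) / 552) = ceil(1926/552) = ceil(3.4891) = 4
Number of fragments = 4 + 1 = 5
Fragment sizes (data): 4 * 552 B + 274 B (last, 274 <= 556 OK)
Total bytes sent = payload + n_frags * header = 2482 + 5*20 = 2482 + 100 = 2582 B

5, 2582


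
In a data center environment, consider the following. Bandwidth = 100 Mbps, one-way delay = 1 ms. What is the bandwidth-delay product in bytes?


Given: bandwidth = 100 Mbps, delay = 1 ms
BDP in bits = 100 * 10^6 * 1 / 1000
BDP in bits = 100000
BDP in bytes = 100000 / 8 = 12500

12500


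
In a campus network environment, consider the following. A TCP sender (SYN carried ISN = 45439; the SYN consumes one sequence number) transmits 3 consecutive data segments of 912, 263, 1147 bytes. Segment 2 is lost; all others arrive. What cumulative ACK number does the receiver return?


SYN uses sequence number 45439; first data byte = ISN + 1 = 45440.
Segment 1: SEQ = 45440, len = 912 B, covers [45440, 46351]
Segment 2: SEQ = 46352, len = 263 B, covers [46352, 46614] [LOST]
Segment 3: SEQ = 46615, len = 1147 B, covers [46615, 47761]
In-order data received: bytes [45440, 46351] (segments 1..1).
Segment 2 missing -> gap begins at byte 46352; later segments buffered out of order.
Cumulative ACK = next expected in-order byte = 45440 + 912 = 46352

46352


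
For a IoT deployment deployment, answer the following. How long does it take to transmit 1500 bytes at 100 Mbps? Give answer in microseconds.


Given: packet = 1500 bytes, bandwidth = 100 Mbps
Packet in bits = 1500 * 8 = 12000 bits
Bandwidth = 100 * 10^6 = 100000000 bps
Time = 12000 / 100000000 seconds
Time in us = 12000 * 10^6 / 100000000 = 120

120


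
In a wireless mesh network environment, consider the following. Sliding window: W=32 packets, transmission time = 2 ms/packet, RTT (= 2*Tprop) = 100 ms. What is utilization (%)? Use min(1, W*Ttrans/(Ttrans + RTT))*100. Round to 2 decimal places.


Given: W = 32, Ttrans = 2 ms, RTT = 100 ms (= 2 * Tprop, Tprop = 50 ms)
Cycle time = Ttrans + RTT = 2 + 100 = 102 ms (first packet sent until its ACK returns)
W * Ttrans = 32 * 2 = 64 ms of sending per cycle
W * Ttrans / (Ttrans + RTT) = 64 / 102 = 0.627451
U = min(1, 0.627451) = 0.627451
U% = 62.75%

62.75


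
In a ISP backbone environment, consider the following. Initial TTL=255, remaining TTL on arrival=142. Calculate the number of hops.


Given: initial TTL = 255, received TTL = 142
Hops = initial TTL - received TTL
Hops = 255 - 142 = 113

113


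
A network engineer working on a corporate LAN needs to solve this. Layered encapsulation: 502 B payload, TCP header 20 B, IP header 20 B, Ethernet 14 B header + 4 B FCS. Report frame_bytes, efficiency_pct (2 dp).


TCP segment = 502 + 20 = 522 B
IP packet = 522 + 20 = 542 B
Ethernet frame = 542 + 14 + 4 = 560 B
Efficiency = app / frame = 502 / 560 = 0.896429 = 89.6429% -> 89.64% (2 dp)

560, 89.64


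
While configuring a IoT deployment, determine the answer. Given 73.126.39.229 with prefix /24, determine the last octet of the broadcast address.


Given: IP = 73.126.39.229, prefix = /24
Host bits = 32 - 24 = 8
Network last octet = 229 AND mask = 0
Host part size = 2^8 - 1 = 255
Broadcast last octet = 0 OR 255 = 255

255


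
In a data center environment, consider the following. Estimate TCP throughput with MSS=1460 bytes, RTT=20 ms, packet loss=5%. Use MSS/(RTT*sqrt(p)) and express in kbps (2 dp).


Given: MSS = 1460 bytes, RTT = 20 ms, loss = 5%
RTT in seconds = 20 / 1000 = 0.02
Loss rate = 5% = 0.05
sqrt(loss) = sqrt(0.05) = 0.223606797750
Throughput (bytes/s) = 1460 / (0.02 * 0.223606797750) = 326465.9247
Throughput (kbps) = 326465.9247 * 8 / 1000 = 2611.727398 -> 2611.73 kbps (2 dp)

2611.73


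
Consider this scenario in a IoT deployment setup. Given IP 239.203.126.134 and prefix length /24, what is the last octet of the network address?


Given: IP = 239.203.126.134, prefix = /24
Subnet mask = 255.255.255.0
Last octet of IP: 134
Last octet of mask: 0
Network last octet = 134 AND 0 = 0

0


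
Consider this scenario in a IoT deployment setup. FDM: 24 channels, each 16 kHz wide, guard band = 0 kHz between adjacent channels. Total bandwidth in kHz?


Given: 24 channels, 16 kHz each, guard = 0 kHz
Channel bandwidth = 24 * 16 = 384 kHz
Guard bands = 23 gaps * 0 kHz = 0 kHz
Total = 384 + 0 = 384 kHz

384


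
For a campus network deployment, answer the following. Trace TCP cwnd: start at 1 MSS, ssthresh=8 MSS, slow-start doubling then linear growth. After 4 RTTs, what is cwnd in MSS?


RTT 0: cwnd = 1 MSS (initial)
RTT 1: cwnd = 2 MSS (slow start, doubled)
RTT 2: cwnd = 4 MSS (slow start, doubled)
RTT 3: cwnd = 8 MSS (slow start, doubled)
RTT 4: cwnd = 9 MSS (congestion avoidance, +1)

9


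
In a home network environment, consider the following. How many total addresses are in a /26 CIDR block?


Given: CIDR prefix /26
Host bits = 32 - 26 = 6
Total addresses = 2^6 = 64

64


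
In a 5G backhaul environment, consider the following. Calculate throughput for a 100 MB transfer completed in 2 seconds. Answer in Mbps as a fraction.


Given: file = 100 MB, time = 2 s
File in Mb = 100 * 8 = 800 Mb
Throughput = 800 / 2 Mbps
Throughput = 400 Mbps

400


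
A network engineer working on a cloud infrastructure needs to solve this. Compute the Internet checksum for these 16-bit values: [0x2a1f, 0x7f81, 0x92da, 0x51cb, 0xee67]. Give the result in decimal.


Given words: [0x2a1f, 0x7f81, 0x92da, 0x51cb, 0xee67]
Step 1: Sum all words
Raw sum = 10783 + 32641 + 37594 + 20939 + 61031 = 162988
Step 2: Fold carry: (31916 + 2) = 31918
One's complement = ~31918 & 0xFFFF = 33617

33617


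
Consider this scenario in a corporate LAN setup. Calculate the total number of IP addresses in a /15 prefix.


Given: CIDR prefix /15
Host bits = 32 - 15 = 17
Total addresses = 2^17 = 131072

131072


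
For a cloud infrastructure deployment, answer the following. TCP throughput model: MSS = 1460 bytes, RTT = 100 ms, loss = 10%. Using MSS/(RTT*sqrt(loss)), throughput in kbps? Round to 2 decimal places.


Given: MSS = 1460 bytes, RTT = 100 ms, loss = 10%
RTT in seconds = 100 / 1000 = 0.1
Loss rate = 10% = 0.1
sqrt(loss) = sqrt(0.1) = 0.316227766017
Throughput (bytes/s) = 1460 / (0.1 * 0.316227766017) = 46169.2538
Throughput (kbps) = 46169.2538 * 8 / 1000 = 369.354031 -> 369.35 kbps (2 dp)

369.35


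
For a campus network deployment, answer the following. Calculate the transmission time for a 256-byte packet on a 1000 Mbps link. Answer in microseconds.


Given: packet = 256 bytes, bandwidth = 1000 Mbps
Packet in bits = 256 * 8 = 2048 bits
Bandwidth = 1000 * 10^6 = 1000000000 bps
Time = 2048 / 1000000000 seconds
Time in us = 2048 * 10^6 / 1000000000 = 2.048

2.048


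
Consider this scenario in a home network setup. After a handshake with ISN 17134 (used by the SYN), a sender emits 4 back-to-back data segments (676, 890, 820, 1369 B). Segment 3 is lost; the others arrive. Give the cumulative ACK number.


SYN uses sequence number 17134; first data byte = ISN + 1 = 17135.
Segment 1: SEQ = 17135, len = 676 B, covers [17135, 17810]
Segment 2: SEQ = 17811, len = 890 B, covers [17811, 18700]
Segment 3: SEQ = 18701, len = 820 B, covers [18701, 19520] [LOST]
Segment 4: SEQ = 19521, len = 1369 B, covers [19521, 20889]
In-order data received: bytes [17135, 18700] (segments 1..2).
Segment 3 missing -> gap begins at byte 18701; later segments buffered out of order.
Cumulative ACK = next expected in-order byte = 17135 + 676 + 890 = 18701

18701


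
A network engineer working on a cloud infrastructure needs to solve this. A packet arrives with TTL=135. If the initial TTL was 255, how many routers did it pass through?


Given: initial TTL = 255, received TTL = 135
Hops = initial TTL - received TTL
Hops = 255 - 135 = 120

120


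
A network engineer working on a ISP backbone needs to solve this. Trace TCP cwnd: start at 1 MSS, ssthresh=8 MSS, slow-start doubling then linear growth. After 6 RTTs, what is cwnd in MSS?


RTT 0: cwnd = 1 MSS (initial)
RTT 1: cwnd = 2 MSS (slow start, doubled)
RTT 2: cwnd = 4 MSS (slow start, doubled)
RTT 3: cwnd = 8 MSS (slow start, doubled)
RTT 4: cwnd = 9 MSS (congestion avoidance, +1)
RTT 5: cwnd = 10 MSS (congestion avoidance, +1)
RTT 6: cwnd = 11 MSS (congestion avoidance, +1)

11


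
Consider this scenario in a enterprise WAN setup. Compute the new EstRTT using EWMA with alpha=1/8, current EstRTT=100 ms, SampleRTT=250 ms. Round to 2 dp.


Given: EstRTT = 100 ms, SampleRTT = 250 ms, alpha = 1/8
New EstRTT = (1 - alpha) * EstRTT + alpha * SampleRTT
(7/8) * 100 = 87.5
(1/8) * 250 = 31.25
New EstRTT = 87.5 + 31.25 = 118.75 ms -> 118.75 ms (2 dp)

118.75


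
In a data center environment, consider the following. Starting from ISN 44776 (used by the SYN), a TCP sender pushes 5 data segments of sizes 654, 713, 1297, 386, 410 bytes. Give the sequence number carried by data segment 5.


The SYN occupies sequence number ISN = 44776, so the first data byte is ISN + 1 = 44777.
SEQ of data segment i = (ISN + 1) + sum of payload sizes of segments 1..i-1.
Segment 1: SEQ = 44777, payload = 654 bytes
Segment 2: SEQ = 45431, payload = 713 bytes
Segment 3: SEQ = 46144, payload = 1297 bytes
Segment 4: SEQ = 47441, payload = 386 bytes
Segment 5: SEQ = 47827, payload = 410 bytes
SEQ of segment 5 = 44777 + 654 + 713 + 1297 + 386 = 47827

47827


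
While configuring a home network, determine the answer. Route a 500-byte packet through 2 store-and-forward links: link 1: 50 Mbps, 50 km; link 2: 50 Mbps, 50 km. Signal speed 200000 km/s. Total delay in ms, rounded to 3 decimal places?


Packet = 500 bytes = 4000 bits. Store-and-forward: sum (t_trans + t_prop) per link.
Link 1: t_trans = 4000/(50*10^6) s = 0.0800 ms; t_prop = 50/200000 s = 0.2500 ms; subtotal = 0.3300 ms
Link 2: t_trans = 4000/(50*10^6) s = 0.0800 ms; t_prop = 50/200000 s = 0.2500 ms; subtotal = 0.3300 ms
End-to-end = 0.3300 + 0.3300 = 0.6600 ms -> 0.660 ms (3 dp)

0.660


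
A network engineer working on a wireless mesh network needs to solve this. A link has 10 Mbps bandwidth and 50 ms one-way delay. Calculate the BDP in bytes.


Given: bandwidth = 10 Mbps, delay = 50 ms
BDP in bits = 10 * 10^6 * 50 / 1000
BDP in bits = 500000
BDP in bytes = 500000 / 8 = 62500

62500


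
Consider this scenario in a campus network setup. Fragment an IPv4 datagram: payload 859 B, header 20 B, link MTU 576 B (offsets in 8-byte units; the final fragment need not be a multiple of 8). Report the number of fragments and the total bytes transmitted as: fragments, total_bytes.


Max data per non-final fragment = floor((MTU - header)/8)*8 = floor((576 - 20)/8)*8 = floor(556/8)*8 = 552 B
Final fragment needs no 8-byte alignment: it can carry up to MTU - header = 556 B
Non-final fragments needed = ceil((payload - 556) / 552) = ceil(303/552) = ceil(0.5489) = 1
Number of fragments = 1 + 1 = 2
Fragment sizes (data): 1 * 552 B + 307 B (last, 307 <= 556 OK)
Total bytes sent = payload + n_frags * header = 859 + 2*20 = 859 + 40 = 899 B

2, 899


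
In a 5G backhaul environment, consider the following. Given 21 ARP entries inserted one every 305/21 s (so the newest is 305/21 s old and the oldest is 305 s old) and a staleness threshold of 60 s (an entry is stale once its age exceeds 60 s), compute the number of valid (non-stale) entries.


Ages are k * 305/21 s for k = 1..21 (spacing = 14.5238 s).
Entry k is valid iff k * 305/21 <= 60 iff k <= 21 * 60 / 305 = 4.1311
n_valid = floor(4.1311) = 4
(n_stale = 21 - 4 = 17)

4


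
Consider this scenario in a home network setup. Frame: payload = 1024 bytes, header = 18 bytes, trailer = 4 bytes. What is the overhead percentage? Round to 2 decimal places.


Given: payload = 1024 B, header = 18 B, trailer = 4 B
Overhead bytes = header + trailer = 18 + 4 = 22
Total frame = payload + overhead = 1024 + 22 = 1046
Overhead % = 22 / 1046 * 100 = 2.1033% -> 2.10% (2 dp)

2.10


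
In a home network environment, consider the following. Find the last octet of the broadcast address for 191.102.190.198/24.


Given: IP = 191.102.190.198, prefix = /24
Host bits = 32 - 24 = 8
Network last octet = 198 AND mask = 0
Host part size = 2^8 - 1 = 255
Broadcast last octet = 0 OR 255 = 255

255


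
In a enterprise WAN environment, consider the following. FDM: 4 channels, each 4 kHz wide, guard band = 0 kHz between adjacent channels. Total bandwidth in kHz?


Given: 4 channels, 4 kHz each, guard = 0 kHz
Channel bandwidth = 4 * 4 = 16 kHz
Guard bands = 3 gaps * 0 kHz = 0 kHz
Total = 16 + 0 = 16 kHz

16


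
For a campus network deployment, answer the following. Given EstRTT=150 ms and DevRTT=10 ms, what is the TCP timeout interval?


Given: EstRTT = 150 ms, DevRTT = 10 ms
Timeout = EstRTT + 4 * DevRTT
4 * DevRTT = 4 * 10 = 40
Timeout = 150 + 40 = 190 ms

190


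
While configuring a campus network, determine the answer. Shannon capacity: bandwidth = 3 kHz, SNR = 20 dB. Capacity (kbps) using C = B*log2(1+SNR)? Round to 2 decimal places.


Given: B = 3 kHz, SNR = 20 dB
SNR linear = 10^(20/10) = 100
1 + SNR = 101
log2(101) = 6.6582114828
C = 3 * 1000 * 6.6582114828 = 19974.6344 bps
C = 19.974634 kbps -> 19.97 kbps (2 dp)

19.97


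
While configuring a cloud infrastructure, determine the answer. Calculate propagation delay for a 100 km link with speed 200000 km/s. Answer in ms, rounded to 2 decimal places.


Given: distance = 100 km, speed = 200000 km/s
Delay = distance / speed = 100 / 200000 seconds
Delay in ms = 100 * 1000 / 200000
Delay = 0.5000 ms
Rounded to 2 dp = 0.50 ms

0.50


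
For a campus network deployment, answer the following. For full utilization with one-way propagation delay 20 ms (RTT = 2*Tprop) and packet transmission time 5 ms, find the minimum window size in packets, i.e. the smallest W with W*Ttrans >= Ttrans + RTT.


Given: Ttrans = 5 ms, RTT = 40 ms (= 2 * Tprop, Tprop = 20 ms)
Time until first ACK returns = Ttrans + RTT = 5 + 40 = 45 ms
Need W * Ttrans >= Ttrans + RTT  ->  W >= (Ttrans + RTT) / Ttrans
(Ttrans + RTT) / Ttrans = 45 / 5 = 9
W_min = ceil(9) = 9

9


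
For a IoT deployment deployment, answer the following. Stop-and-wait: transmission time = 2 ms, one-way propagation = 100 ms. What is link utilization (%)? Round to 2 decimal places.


Given: Ttrans = 2 ms, Tprop = 100 ms
RTT = 2 * Tprop = 2 * 100 = 200 ms
U = Ttrans / (Ttrans + RTT)
U = 2 / (2 + 200)
U = 2 / 202 = 0.009901
U% = 0.99%

0.99


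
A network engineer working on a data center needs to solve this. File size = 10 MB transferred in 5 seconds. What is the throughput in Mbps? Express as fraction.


Given: file = 10 MB, time = 5 s
File in Mb = 10 * 8 = 80 Mb
Throughput = 80 / 5 Mbps
Throughput = 16 Mbps

16


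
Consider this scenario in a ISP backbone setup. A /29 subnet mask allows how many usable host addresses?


Given: subnet mask /29
Host bits = 32 - 29 = 3
Total addresses = 2^3 = 8
Usable hosts = 8 - 2 (network + broadcast) = 6

6


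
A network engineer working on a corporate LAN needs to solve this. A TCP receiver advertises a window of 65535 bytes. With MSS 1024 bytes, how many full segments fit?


Given: RWND = 65535 bytes, MSS = 1024 bytes
Full segments = floor(RWND / MSS)
Full segments = floor(65535 / 1024)
Full segments = floor(63.999) = 63

63


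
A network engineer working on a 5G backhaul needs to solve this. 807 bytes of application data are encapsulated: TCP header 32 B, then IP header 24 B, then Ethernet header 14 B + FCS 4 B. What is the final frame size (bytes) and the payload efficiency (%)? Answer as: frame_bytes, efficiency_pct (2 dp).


TCP segment = 807 + 32 = 839 B
IP packet = 839 + 24 = 863 B
Ethernet frame = 863 + 14 + 4 = 881 B
Efficiency = app / frame = 807 / 881 = 0.916005 = 91.6005% -> 91.60% (2 dp)

881, 91.60


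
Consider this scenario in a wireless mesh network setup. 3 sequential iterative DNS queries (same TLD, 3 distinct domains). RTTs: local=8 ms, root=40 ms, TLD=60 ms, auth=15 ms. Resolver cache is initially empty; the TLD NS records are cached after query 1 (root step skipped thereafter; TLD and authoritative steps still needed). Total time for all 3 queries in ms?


Lookup 1 (cold cache): local + root + TLD + auth = 8 + 40 + 60 + 15 = 123 ms
Lookups 2..3 (TLD NS cached -> skip root; new domain -> still ask TLD and auth): local + TLD + auth = 8 + 60 + 15 = 83 ms each
Remaining 2 lookups: 2 * 83 = 166 ms
Total = 123 + 166 = 289 ms

289


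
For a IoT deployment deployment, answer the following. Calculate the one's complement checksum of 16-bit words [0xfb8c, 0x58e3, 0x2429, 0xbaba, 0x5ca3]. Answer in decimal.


Given words: [0xfb8c, 0x58e3, 0x2429, 0xbaba, 0x5ca3]
Step 1: Sum all words
Raw sum = 64396 + 22755 + 9257 + 47802 + 23715 = 167925
Step 2: Fold carry: (36853 + 2) = 36855
One's complement = ~36855 & 0xFFFF = 28680

28680


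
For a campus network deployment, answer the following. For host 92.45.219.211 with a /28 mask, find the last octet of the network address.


Given: IP = 92.45.219.211, prefix = /28
Subnet mask = 255.255.255.240
Last octet of IP: 211
Last octet of mask: 240
Network last octet = 211 AND 240 = 208

208


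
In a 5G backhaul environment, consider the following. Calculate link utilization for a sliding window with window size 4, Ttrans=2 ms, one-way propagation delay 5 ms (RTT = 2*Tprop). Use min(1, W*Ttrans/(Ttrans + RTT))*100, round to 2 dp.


Given: W = 4, Ttrans = 2 ms, RTT = 10 ms (= 2 * Tprop, Tprop = 5 ms)
Cycle time = Ttrans + RTT = 2 + 10 = 12 ms (first packet sent until its ACK returns)
W * Ttrans = 4 * 2 = 8 ms of sending per cycle
W * Ttrans / (Ttrans + RTT) = 8 / 12 = 0.666667
U = min(1, 0.666667) = 0.666667
U% = 66.67%

66.67


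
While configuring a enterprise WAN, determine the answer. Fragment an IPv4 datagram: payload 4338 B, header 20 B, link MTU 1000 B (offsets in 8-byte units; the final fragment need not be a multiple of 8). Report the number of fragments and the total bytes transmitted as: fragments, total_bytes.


Max data per non-final fragment = floor((MTU - header)/8)*8 = floor((1000 - 20)/8)*8 = floor(980/8)*8 = 976 B
Final fragment needs no 8-byte alignment: it can carry up to MTU - header = 980 B
Non-final fragments needed = ceil((payload - 980) / 976) = ceil(3358/976) = ceil(3.4406) = 4
Number of fragments = 4 + 1 = 5
Fragment sizes (data): 4 * 976 B + 434 B (last, 434 <= 980 OK)
Total bytes sent = payload + n_frags * header = 4338 + 5*20 = 4338 + 100 = 4438 B

5, 4438


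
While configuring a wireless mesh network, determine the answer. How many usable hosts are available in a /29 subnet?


Given: subnet mask /29
Host bits = 32 - 29 = 3
Total addresses = 2^3 = 8
Usable hosts = 8 - 2 (network + broadcast) = 6

6


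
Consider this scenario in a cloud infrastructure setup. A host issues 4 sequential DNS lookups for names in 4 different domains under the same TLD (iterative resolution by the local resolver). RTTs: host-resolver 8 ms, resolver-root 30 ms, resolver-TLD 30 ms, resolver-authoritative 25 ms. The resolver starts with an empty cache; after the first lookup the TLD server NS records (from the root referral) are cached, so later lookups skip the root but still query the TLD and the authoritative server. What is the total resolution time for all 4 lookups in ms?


Lookup 1 (cold cache): local + root + TLD + auth = 8 + 30 + 30 + 25 = 93 ms
Lookups 2..4 (TLD NS cached -> skip root; new domain -> still ask TLD and auth): local + TLD + auth = 8 + 30 + 25 = 63 ms each
Remaining 3 lookups: 3 * 63 = 189 ms
Total = 93 + 189 = 282 ms

282


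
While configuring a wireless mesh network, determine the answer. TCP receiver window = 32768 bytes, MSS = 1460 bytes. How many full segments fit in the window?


Given: RWND = 32768 bytes, MSS = 1460 bytes
Full segments = floor(RWND / MSS)
Full segments = floor(32768 / 1460)
Full segments = floor(22.4438) = 22

22


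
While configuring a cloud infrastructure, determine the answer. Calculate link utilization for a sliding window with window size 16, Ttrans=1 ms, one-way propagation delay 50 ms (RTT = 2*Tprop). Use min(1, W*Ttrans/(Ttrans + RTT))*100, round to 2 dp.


Given: W = 16, Ttrans = 1 ms, RTT = 100 ms (= 2 * Tprop, Tprop = 50 ms)
Cycle time = Ttrans + RTT = 1 + 100 = 101 ms (first packet sent until its ACK returns)
W * Ttrans = 16 * 1 = 16 ms of sending per cycle
W * Ttrans / (Ttrans + RTT) = 16 / 101 = 0.158416
U = min(1, 0.158416) = 0.158416
U% = 15.84%

15.84


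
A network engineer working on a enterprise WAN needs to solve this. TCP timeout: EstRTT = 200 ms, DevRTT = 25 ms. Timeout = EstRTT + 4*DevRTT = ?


Given: EstRTT = 200 ms, DevRTT = 25 ms
Timeout = EstRTT + 4 * DevRTT
4 * DevRTT = 4 * 25 = 100
Timeout = 200 + 100 = 300 ms

300


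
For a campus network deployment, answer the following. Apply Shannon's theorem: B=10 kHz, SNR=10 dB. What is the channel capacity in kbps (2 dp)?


Given: B = 10 kHz, SNR = 10 dB
SNR linear = 10^(10/10) = 10
1 + SNR = 11
log2(11) = 3.4594316186
C = 10 * 1000 * 3.4594316186 = 34594.3162 bps
C = 34.594316 kbps -> 34.59 kbps (2 dp)

34.59


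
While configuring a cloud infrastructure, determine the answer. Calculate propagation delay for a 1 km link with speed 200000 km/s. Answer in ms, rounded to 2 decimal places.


Given: distance = 1 km, speed = 200000 km/s
Delay = distance / speed = 1 / 200000 seconds
Delay in ms = 1 * 1000 / 200000
Delay = 0.0050 ms
Rounded to 2 dp = 0.01 ms

0.01


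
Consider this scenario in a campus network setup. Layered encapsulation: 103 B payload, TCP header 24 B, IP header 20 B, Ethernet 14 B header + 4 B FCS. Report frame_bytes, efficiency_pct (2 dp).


TCP segment = 103 + 24 = 127 B
IP packet = 127 + 20 = 147 B
Ethernet frame = 147 + 14 + 4 = 165 B
Efficiency = app / frame = 103 / 165 = 0.624242 = 62.4242% -> 62.42% (2 dp)

165, 62.42


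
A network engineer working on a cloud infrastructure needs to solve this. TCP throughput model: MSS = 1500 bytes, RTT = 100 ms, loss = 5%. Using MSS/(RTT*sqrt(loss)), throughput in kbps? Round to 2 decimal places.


Given: MSS = 1500 bytes, RTT = 100 ms, loss = 5%
RTT in seconds = 100 / 1000 = 0.1
Loss rate = 5% = 0.05
sqrt(loss) = sqrt(0.05) = 0.223606797750
Throughput (bytes/s) = 1500 / (0.1 * 0.223606797750) = 67082.0393
Throughput (kbps) = 67082.0393 * 8 / 1000 = 536.656315 -> 536.66 kbps (2 dp)

536.66


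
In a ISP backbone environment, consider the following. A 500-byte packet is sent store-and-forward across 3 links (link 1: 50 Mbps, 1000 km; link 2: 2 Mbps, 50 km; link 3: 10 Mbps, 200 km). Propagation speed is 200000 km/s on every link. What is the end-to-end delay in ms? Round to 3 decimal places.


Packet = 500 bytes = 4000 bits. Store-and-forward: sum (t_trans + t_prop) per link.
Link 1: t_trans = 4000/(50*10^6) s = 0.0800 ms; t_prop = 1000/200000 s = 5.0000 ms; subtotal = 5.0800 ms
Link 2: t_trans = 4000/(2*10^6) s = 2.0000 ms; t_prop = 50/200000 s = 0.2500 ms; subtotal = 2.2500 ms
Link 3: t_trans = 4000/(10*10^6) s = 0.4000 ms; t_prop = 200/200000 s = 1.0000 ms; subtotal = 1.4000 ms
End-to-end = 5.0800 + 2.2500 + 1.4000 = 8.7300 ms -> 8.730 ms (3 dp)

8.730


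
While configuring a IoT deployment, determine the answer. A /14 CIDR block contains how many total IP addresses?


Given: CIDR prefix /14
Host bits = 32 - 14 = 18
Total addresses = 2^18 = 262144

262144


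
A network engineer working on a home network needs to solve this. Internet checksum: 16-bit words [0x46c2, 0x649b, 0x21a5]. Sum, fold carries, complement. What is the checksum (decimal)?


Given words: [0x46c2, 0x649b, 0x21a5]
Step 1: Sum all words
Raw sum = 18114 + 25755 + 8613 = 52482
One's complement = ~52482 & 0xFFFF = 13053

13053


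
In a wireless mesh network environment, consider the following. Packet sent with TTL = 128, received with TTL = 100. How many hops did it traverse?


Given: initial TTL = 128, received TTL = 100
Hops = initial TTL - received TTL
Hops = 128 - 100 = 28

28


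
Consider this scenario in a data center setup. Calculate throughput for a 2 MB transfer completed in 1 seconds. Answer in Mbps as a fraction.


Given: file = 2 MB, time = 1 s
File in Mb = 2 * 8 = 16 Mb
Throughput = 16 / 1 Mbps
Throughput = 16 Mbps

16


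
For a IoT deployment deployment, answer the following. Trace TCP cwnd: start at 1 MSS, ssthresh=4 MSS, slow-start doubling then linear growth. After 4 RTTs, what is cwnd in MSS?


RTT 0: cwnd = 1 MSS (initial)
RTT 1: cwnd = 2 MSS (slow start, doubled)
RTT 2: cwnd = 4 MSS (slow start, doubled)
RTT 3: cwnd = 5 MSS (congestion avoidance, +1)
RTT 4: cwnd = 6 MSS (congestion avoidance, +1)

6


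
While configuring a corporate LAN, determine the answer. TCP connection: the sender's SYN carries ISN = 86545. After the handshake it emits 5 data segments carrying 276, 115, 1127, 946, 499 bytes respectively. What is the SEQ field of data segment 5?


The SYN occupies sequence number ISN = 86545, so the first data byte is ISN + 1 = 86546.
SEQ of data segment i = (ISN + 1) + sum of payload sizes of segments 1..i-1.
Segment 1: SEQ = 86546, payload = 276 bytes
Segment 2: SEQ = 86822, payload = 115 bytes
Segment 3: SEQ = 86937, payload = 1127 bytes
Segment 4: SEQ = 88064, payload = 946 bytes
Segment 5: SEQ = 89010, payload = 499 bytes
SEQ of segment 5 = 86546 + 276 + 115 + 1127 + 946 = 89010

89010


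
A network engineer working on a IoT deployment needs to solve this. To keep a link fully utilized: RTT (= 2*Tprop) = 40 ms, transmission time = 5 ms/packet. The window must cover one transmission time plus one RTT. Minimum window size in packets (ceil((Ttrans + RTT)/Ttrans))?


Given: Ttrans = 5 ms, RTT = 40 ms (= 2 * Tprop, Tprop = 20 ms)
Time until first ACK returns = Ttrans + RTT = 5 + 40 = 45 ms
Need W * Ttrans >= Ttrans + RTT  ->  W >= (Ttrans + RTT) / Ttrans
(Ttrans + RTT) / Ttrans = 45 / 5 = 9
W_min = ceil(9) = 9

9


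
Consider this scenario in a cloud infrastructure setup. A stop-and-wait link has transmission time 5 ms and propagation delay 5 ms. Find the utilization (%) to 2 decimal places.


Given: Ttrans = 5 ms, Tprop = 5 ms
RTT = 2 * Tprop = 2 * 5 = 10 ms
U = Ttrans / (Ttrans + RTT)
U = 5 / (5 + 10)
U = 5 / 15 = 0.333333
U% = 33.33%

33.33


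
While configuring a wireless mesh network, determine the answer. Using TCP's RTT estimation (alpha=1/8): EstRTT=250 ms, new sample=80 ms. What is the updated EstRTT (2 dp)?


Given: EstRTT = 250 ms, SampleRTT = 80 ms, alpha = 1/8
New EstRTT = (1 - alpha) * EstRTT + alpha * SampleRTT
(7/8) * 250 = 218.75
(1/8) * 80 = 10
New EstRTT = 218.75 + 10 = 228.75 ms -> 228.75 ms (2 dp)

228.75


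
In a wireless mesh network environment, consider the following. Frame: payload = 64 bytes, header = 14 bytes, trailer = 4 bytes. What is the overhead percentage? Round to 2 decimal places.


Given: payload = 64 B, header = 14 B, trailer = 4 B
Overhead bytes = header + trailer = 14 + 4 = 18
Total frame = payload + overhead = 64 + 18 = 82
Overhead % = 18 / 82 * 100 = 21.9512% -> 21.95% (2 dp)

21.95


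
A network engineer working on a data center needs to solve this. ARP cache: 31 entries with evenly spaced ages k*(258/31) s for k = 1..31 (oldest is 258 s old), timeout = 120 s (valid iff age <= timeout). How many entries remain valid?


Ages are k * 258/31 s for k = 1..31 (spacing = 8.3226 s).
Entry k is valid iff k * 258/31 <= 120 iff k <= 31 * 120 / 258 = 14.4186
n_valid = floor(14.4186) = 14
(n_stale = 31 - 14 = 17)

14


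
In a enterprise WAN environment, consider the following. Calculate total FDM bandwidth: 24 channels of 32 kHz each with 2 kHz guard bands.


Given: 24 channels, 32 kHz each, guard = 2 kHz
Channel bandwidth = 24 * 32 = 768 kHz
Guard bands = 23 gaps * 2 kHz = 46 kHz
Total = 768 + 46 = 814 kHz

814


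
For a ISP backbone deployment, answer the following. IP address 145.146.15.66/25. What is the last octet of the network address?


Given: IP = 145.146.15.66, prefix = /25
Subnet mask = 255.255.255.128
Last octet of IP: 66
Last octet of mask: 128
Network last octet = 66 AND 128 = 0

0


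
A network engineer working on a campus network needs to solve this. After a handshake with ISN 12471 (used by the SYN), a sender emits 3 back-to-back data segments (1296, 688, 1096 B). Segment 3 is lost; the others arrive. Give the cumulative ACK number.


SYN uses sequence number 12471; first data byte = ISN + 1 = 12472.
Segment 1: SEQ = 12472, len = 1296 B, covers [12472, 13767]
Segment 2: SEQ = 13768, len = 688 B, covers [13768, 14455]
Segment 3: SEQ = 14456, len = 1096 B, covers [14456, 15551] [LOST]
In-order data received: bytes [12472, 14455] (segments 1..2).
Segment 3 missing -> gap begins at byte 14456.
Cumulative ACK = next expected in-order byte = 12472 + 1296 + 688 = 14456

14456


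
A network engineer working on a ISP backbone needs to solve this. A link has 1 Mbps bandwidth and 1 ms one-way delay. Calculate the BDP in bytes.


Given: bandwidth = 1 Mbps, delay = 1 ms
BDP in bits = 1 * 10^6 * 1 / 1000
BDP in bits = 1000
BDP in bytes = 1000 / 8 = 125

125


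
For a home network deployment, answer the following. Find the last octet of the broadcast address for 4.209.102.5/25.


Given: IP = 4.209.102.5, prefix = /25
Host bits = 32 - 25 = 7
Network last octet = 5 AND mask = 0
Host part size = 2^7 - 1 = 127
Broadcast last octet = 0 OR 127 = 127

127


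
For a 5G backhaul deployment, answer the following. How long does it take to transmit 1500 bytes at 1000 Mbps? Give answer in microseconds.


Given: packet = 1500 bytes, bandwidth = 1000 Mbps
Packet in bits = 1500 * 8 = 12000 bits
Bandwidth = 1000 * 10^6 = 1000000000 bps
Time = 12000 / 1000000000 seconds
Time in us = 12000 * 10^6 / 1000000000 = 12

12


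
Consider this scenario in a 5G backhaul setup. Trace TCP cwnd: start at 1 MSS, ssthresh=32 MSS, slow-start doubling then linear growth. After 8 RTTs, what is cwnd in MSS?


RTT 0: cwnd = 1 MSS (initial)
RTT 1: cwnd = 2 MSS (slow start, doubled)
RTT 2: cwnd = 4 MSS (slow start, doubled)
RTT 3: cwnd = 8 MSS (slow start, doubled)
RTT 4: cwnd = 16 MSS (slow start, doubled)
RTT 5: cwnd = 32 MSS (slow start, doubled)
RTT 6: cwnd = 33 MSS (congestion avoidance, +1)
RTT 7: cwnd = 34 MSS (congestion avoidance, +1)
RTT 8: cwnd = 35 MSS (congestion avoidance, +1)

35


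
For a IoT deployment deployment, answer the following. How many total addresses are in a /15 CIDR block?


Given: CIDR prefix /15
Host bits = 32 - 15 = 17
Total addresses = 2^17 = 131072

131072


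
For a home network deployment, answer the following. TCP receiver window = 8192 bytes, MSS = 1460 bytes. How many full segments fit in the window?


Given: RWND = 8192 bytes, MSS = 1460 bytes
Full segments = floor(RWND / MSS)
Full segments = floor(8192 / 1460)
Full segments = floor(5.611) = 5

5


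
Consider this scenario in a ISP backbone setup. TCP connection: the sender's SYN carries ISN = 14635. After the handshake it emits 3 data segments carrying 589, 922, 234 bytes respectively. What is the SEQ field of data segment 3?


The SYN occupies sequence number ISN = 14635, so the first data byte is ISN + 1 = 14636.
SEQ of data segment i = (ISN + 1) + sum of payload sizes of segments 1..i-1.
Segment 1: SEQ = 14636, payload = 589 bytes
Segment 2: SEQ = 15225, payload = 922 bytes
Segment 3: SEQ = 16147, payload = 234 bytes
SEQ of segment 3 = 14636 + 589 + 922 = 16147

16147


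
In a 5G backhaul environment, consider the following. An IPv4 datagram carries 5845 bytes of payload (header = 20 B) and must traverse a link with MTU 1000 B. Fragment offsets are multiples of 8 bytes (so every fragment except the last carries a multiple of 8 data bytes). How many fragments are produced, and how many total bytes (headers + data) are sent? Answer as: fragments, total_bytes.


Max data per non-final fragment = floor((MTU - header)/8)*8 = floor((1000 - 20)/8)*8 = floor(980/8)*8 = 976 B
Final fragment needs no 8-byte alignment: it can carry up to MTU - header = 980 B
Non-final fragments needed = ceil((payload - 980) / 976) = ceil(4865/976) = ceil(4.9846) = 5
Number of fragments = 5 + 1 = 6
Fragment sizes (data): 5 * 976 B + 965 B (last, 965 <= 980 OK)
Total bytes sent = payload + n_frags * header = 5845 + 6*20 = 5845 + 120 = 5965 B

6, 5965


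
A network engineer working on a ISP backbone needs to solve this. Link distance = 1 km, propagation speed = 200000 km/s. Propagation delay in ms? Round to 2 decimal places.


Given: distance = 1 km, speed = 200000 km/s
Delay = distance / speed = 1 / 200000 seconds
Delay in ms = 1 * 1000 / 200000
Delay = 0.0050 ms
Rounded to 2 dp = 0.01 ms

0.01


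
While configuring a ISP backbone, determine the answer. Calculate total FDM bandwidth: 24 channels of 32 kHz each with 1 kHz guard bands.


Given: 24 channels, 32 kHz each, guard = 1 kHz
Channel bandwidth = 24 * 32 = 768 kHz
Guard bands = 23 gaps * 1 kHz = 23 kHz
Total = 768 + 23 = 791 kHz

791


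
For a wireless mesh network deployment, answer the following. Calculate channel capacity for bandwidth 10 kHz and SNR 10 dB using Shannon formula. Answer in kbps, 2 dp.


Given: B = 10 kHz, SNR = 10 dB
SNR linear = 10^(10/10) = 10
1 + SNR = 11
log2(11) = 3.4594316186
C = 10 * 1000 * 3.4594316186 = 34594.3162 bps
C = 34.594316 kbps -> 34.59 kbps (2 dp)

34.59


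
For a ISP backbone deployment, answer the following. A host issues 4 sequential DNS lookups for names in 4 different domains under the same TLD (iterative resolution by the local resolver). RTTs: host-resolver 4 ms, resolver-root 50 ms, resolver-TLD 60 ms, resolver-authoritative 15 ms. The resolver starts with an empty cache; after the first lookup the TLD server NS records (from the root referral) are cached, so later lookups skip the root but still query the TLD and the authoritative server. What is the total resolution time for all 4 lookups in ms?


Lookup 1 (cold cache): local + root + TLD + auth = 4 + 50 + 60 + 15 = 129 ms
Lookups 2..4 (TLD NS cached -> skip root; new domain -> still ask TLD and auth): local + TLD + auth = 4 + 60 + 15 = 79 ms each
Remaining 3 lookups: 3 * 79 = 237 ms
Total = 129 + 237 = 366 ms

366


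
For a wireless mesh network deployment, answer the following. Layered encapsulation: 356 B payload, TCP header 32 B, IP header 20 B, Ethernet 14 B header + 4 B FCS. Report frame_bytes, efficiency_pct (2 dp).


TCP segment = 356 + 32 = 388 B
IP packet = 388 + 20 = 408 B
Ethernet frame = 408 + 14 + 4 = 426 B
Efficiency = app / frame = 356 / 426 = 0.835681 = 83.5681% -> 83.57% (2 dp)

426, 83.57


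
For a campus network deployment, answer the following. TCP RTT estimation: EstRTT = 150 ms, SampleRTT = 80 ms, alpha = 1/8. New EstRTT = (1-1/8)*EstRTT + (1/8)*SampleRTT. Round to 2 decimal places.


Given: EstRTT = 150 ms, SampleRTT = 80 ms, alpha = 1/8
New EstRTT = (1 - alpha) * EstRTT + alpha * SampleRTT
(7/8) * 150 = 131.25
(1/8) * 80 = 10
New EstRTT = 131.25 + 10 = 141.25 ms -> 141.25 ms (2 dp)

141.25


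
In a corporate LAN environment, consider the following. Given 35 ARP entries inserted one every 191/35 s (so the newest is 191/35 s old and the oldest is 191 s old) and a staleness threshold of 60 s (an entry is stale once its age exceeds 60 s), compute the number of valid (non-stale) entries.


Ages are k * 191/35 s for k = 1..35 (spacing = 5.4571 s).
Entry k is valid iff k * 191/35 <= 60 iff k <= 35 * 60 / 191 = 10.9948
n_valid = floor(10.9948) = 10
(n_stale = 35 - 10 = 25)

10


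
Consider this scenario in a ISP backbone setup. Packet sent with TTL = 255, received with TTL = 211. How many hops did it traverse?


Given: initial TTL = 255, received TTL = 211
Hops = initial TTL - received TTL
Hops = 255 - 211 = 44

44


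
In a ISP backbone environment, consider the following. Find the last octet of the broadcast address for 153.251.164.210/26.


Given: IP = 153.251.164.210, prefix = /26
Host bits = 32 - 26 = 6
Network last octet = 210 AND mask = 192
Host part size = 2^6 - 1 = 63
Broadcast last octet = 192 OR 63 = 255

255


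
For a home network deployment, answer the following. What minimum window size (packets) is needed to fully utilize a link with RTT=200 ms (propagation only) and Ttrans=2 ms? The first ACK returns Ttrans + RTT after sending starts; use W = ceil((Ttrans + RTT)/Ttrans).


Given: Ttrans = 2 ms, RTT = 200 ms (= 2 * Tprop, Tprop = 100 ms)
Time until first ACK returns = Ttrans + RTT = 2 + 200 = 202 ms
Need W * Ttrans >= Ttrans + RTT  ->  W >= (Ttrans + RTT) / Ttrans
(Ttrans + RTT) / Ttrans = 202 / 2 = 101
W_min = ceil(101) = 101

101


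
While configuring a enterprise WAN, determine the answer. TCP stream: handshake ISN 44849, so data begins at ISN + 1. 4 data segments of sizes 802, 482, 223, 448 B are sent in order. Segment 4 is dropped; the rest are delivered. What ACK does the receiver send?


SYN uses sequence number 44849; first data byte = ISN + 1 = 44850.
Segment 1: SEQ = 44850, len = 802 B, covers [44850, 45651]
Segment 2: SEQ = 45652, len = 482 B, covers [45652, 46133]
Segment 3: SEQ = 46134, len = 223 B, covers [46134, 46356]
Segment 4: SEQ = 46357, len = 448 B, covers [46357, 46804] [LOST]
In-order data received: bytes [44850, 46356] (segments 1..3).
Segment 4 missing -> gap begins at byte 46357.
Cumulative ACK = next expected in-order byte = 44850 + 802 + 482 + 223 = 46357

46357
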